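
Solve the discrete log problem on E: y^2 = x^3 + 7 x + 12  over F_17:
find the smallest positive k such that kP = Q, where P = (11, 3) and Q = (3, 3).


Enumerate multiples of P until we hit Q = (3, 3):
  1P = (11, 3)
  2P = (3, 3)
Match found at i = 2.

k = 2


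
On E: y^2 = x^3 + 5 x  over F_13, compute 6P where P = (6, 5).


k = 6 = 110_2 (binary, LSB first: 011)
Double-and-add from P = (6, 5):
  bit 0 = 0: acc unchanged = O
  bit 1 = 1: acc = O + (10, 7) = (10, 7)
  bit 2 = 1: acc = (10, 7) + (3, 9) = (3, 4)

6P = (3, 4)


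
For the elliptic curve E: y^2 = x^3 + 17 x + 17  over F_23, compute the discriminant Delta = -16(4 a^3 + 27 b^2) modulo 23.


4 a^3 + 27 b^2 = 4*17^3 + 27*17^2 = 19652 + 7803 = 27455
Delta = -16 * (27455) = -439280
Delta mod 23 = 20

Delta = 20 (mod 23)


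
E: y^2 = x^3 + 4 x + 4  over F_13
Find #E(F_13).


For each x in F_13, count y with y^2 = x^3 + 4 x + 4 mod 13:
  x = 0: RHS = 4, y in [2, 11]  -> 2 point(s)
  x = 1: RHS = 9, y in [3, 10]  -> 2 point(s)
  x = 3: RHS = 4, y in [2, 11]  -> 2 point(s)
  x = 6: RHS = 10, y in [6, 7]  -> 2 point(s)
  x = 10: RHS = 4, y in [2, 11]  -> 2 point(s)
  x = 11: RHS = 1, y in [1, 12]  -> 2 point(s)
  x = 12: RHS = 12, y in [5, 8]  -> 2 point(s)
Affine points: 14. Add the point at infinity: total = 15.

#E(F_13) = 15


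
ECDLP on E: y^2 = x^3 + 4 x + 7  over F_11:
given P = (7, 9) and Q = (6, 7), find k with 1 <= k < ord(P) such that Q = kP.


Enumerate multiples of P until we hit Q = (6, 7):
  1P = (7, 9)
  2P = (1, 1)
  3P = (6, 7)
Match found at i = 3.

k = 3


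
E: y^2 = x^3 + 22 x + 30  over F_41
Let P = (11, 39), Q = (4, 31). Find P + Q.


P != Q, so use the chord formula.
s = (y2 - y1) / (x2 - x1) = (33) / (34) mod 41 = 7
x3 = s^2 - x1 - x2 mod 41 = 7^2 - 11 - 4 = 34
y3 = s (x1 - x3) - y1 mod 41 = 7 * (11 - 34) - 39 = 5

P + Q = (34, 5)


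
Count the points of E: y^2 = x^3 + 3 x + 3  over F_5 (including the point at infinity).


For each x in F_5, count y with y^2 = x^3 + 3 x + 3 mod 5:
  x = 3: RHS = 4, y in [2, 3]  -> 2 point(s)
  x = 4: RHS = 4, y in [2, 3]  -> 2 point(s)
Affine points: 4. Add the point at infinity: total = 5.

#E(F_5) = 5


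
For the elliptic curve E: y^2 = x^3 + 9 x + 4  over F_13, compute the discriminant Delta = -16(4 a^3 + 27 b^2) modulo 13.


4 a^3 + 27 b^2 = 4*9^3 + 27*4^2 = 2916 + 432 = 3348
Delta = -16 * (3348) = -53568
Delta mod 13 = 5

Delta = 5 (mod 13)


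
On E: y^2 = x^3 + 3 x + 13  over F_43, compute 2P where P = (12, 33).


Doubling: s = (3 x1^2 + a) / (2 y1)
s = (3*12^2 + 3) / (2*33) mod 43 = 32
x3 = s^2 - 2 x1 mod 43 = 32^2 - 2*12 = 11
y3 = s (x1 - x3) - y1 mod 43 = 32 * (12 - 11) - 33 = 42

2P = (11, 42)


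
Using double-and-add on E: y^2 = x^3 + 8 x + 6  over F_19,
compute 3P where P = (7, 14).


k = 3 = 11_2 (binary, LSB first: 11)
Double-and-add from P = (7, 14):
  bit 0 = 1: acc = O + (7, 14) = (7, 14)
  bit 1 = 1: acc = (7, 14) + (3, 0) = (7, 5)

3P = (7, 5)


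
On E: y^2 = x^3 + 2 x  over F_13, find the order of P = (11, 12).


Compute successive multiples of P until we hit O:
  1P = (11, 12)
  2P = (1, 9)
  3P = (2, 5)
  4P = (12, 6)
  5P = (0, 0)
  6P = (12, 7)
  7P = (2, 8)
  8P = (1, 4)
  ... (continuing to 10P)
  10P = O

ord(P) = 10


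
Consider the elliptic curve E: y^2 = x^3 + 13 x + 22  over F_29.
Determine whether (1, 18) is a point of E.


Check whether y^2 = x^3 + 13 x + 22 (mod 29) for (x, y) = (1, 18).
LHS: y^2 = 18^2 mod 29 = 5
RHS: x^3 + 13 x + 22 = 1^3 + 13*1 + 22 mod 29 = 7
LHS != RHS

No, not on the curve


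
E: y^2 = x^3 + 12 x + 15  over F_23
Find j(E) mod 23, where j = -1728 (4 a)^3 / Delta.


Delta = -16(4 a^3 + 27 b^2) mod 23 = 13
-1728 * (4 a)^3 = -1728 * (4*12)^3 mod 23 = 22
j = 22 * 13^(-1) mod 23 = 7

j = 7 (mod 23)


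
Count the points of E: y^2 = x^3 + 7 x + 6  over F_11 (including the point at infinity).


For each x in F_11, count y with y^2 = x^3 + 7 x + 6 mod 11:
  x = 1: RHS = 3, y in [5, 6]  -> 2 point(s)
  x = 5: RHS = 1, y in [1, 10]  -> 2 point(s)
  x = 6: RHS = 0, y in [0]  -> 1 point(s)
  x = 10: RHS = 9, y in [3, 8]  -> 2 point(s)
Affine points: 7. Add the point at infinity: total = 8.

#E(F_11) = 8


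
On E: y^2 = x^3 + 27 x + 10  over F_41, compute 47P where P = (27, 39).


k = 47 = 101111_2 (binary, LSB first: 111101)
Double-and-add from P = (27, 39):
  bit 0 = 1: acc = O + (27, 39) = (27, 39)
  bit 1 = 1: acc = (27, 39) + (28, 2) = (2, 20)
  bit 2 = 1: acc = (2, 20) + (3, 35) = (15, 31)
  bit 3 = 1: acc = (15, 31) + (4, 31) = (22, 10)
  bit 4 = 0: acc unchanged = (22, 10)
  bit 5 = 1: acc = (22, 10) + (13, 37) = (15, 10)

47P = (15, 10)


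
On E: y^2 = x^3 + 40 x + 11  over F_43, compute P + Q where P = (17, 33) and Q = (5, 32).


P != Q, so use the chord formula.
s = (y2 - y1) / (x2 - x1) = (42) / (31) mod 43 = 18
x3 = s^2 - x1 - x2 mod 43 = 18^2 - 17 - 5 = 1
y3 = s (x1 - x3) - y1 mod 43 = 18 * (17 - 1) - 33 = 40

P + Q = (1, 40)


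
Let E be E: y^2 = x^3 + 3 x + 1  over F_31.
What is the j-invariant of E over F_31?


Delta = -16(4 a^3 + 27 b^2) mod 31 = 10
-1728 * (4 a)^3 = -1728 * (4*3)^3 mod 31 = 29
j = 29 * 10^(-1) mod 31 = 6

j = 6 (mod 31)


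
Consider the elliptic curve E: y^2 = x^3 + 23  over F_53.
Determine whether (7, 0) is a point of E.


Check whether y^2 = x^3 + 0 x + 23 (mod 53) for (x, y) = (7, 0).
LHS: y^2 = 0^2 mod 53 = 0
RHS: x^3 + 0 x + 23 = 7^3 + 0*7 + 23 mod 53 = 48
LHS != RHS

No, not on the curve


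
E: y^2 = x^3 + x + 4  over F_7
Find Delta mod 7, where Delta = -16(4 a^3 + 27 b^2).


4 a^3 + 27 b^2 = 4*1^3 + 27*4^2 = 4 + 432 = 436
Delta = -16 * (436) = -6976
Delta mod 7 = 3

Delta = 3 (mod 7)


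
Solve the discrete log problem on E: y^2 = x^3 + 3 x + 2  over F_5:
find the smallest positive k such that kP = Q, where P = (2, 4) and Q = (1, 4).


Enumerate multiples of P until we hit Q = (1, 4):
  1P = (2, 4)
  2P = (1, 1)
  3P = (1, 4)
Match found at i = 3.

k = 3


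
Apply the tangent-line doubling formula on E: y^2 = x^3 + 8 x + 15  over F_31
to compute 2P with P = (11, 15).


Doubling: s = (3 x1^2 + a) / (2 y1)
s = (3*11^2 + 8) / (2*15) mod 31 = 1
x3 = s^2 - 2 x1 mod 31 = 1^2 - 2*11 = 10
y3 = s (x1 - x3) - y1 mod 31 = 1 * (11 - 10) - 15 = 17

2P = (10, 17)


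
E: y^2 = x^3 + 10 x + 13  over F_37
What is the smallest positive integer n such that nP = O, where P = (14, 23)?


Compute successive multiples of P until we hit O:
  1P = (14, 23)
  2P = (30, 28)
  3P = (34, 17)
  4P = (5, 15)
  5P = (6, 17)
  6P = (6, 20)
  7P = (5, 22)
  8P = (34, 20)
  ... (continuing to 11P)
  11P = O

ord(P) = 11


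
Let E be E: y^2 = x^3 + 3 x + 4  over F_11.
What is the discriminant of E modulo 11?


4 a^3 + 27 b^2 = 4*3^3 + 27*4^2 = 108 + 432 = 540
Delta = -16 * (540) = -8640
Delta mod 11 = 6

Delta = 6 (mod 11)


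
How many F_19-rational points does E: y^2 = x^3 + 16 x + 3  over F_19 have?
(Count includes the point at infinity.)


For each x in F_19, count y with y^2 = x^3 + 16 x + 3 mod 19:
  x = 1: RHS = 1, y in [1, 18]  -> 2 point(s)
  x = 2: RHS = 5, y in [9, 10]  -> 2 point(s)
  x = 4: RHS = 17, y in [6, 13]  -> 2 point(s)
  x = 6: RHS = 11, y in [7, 12]  -> 2 point(s)
  x = 8: RHS = 16, y in [4, 15]  -> 2 point(s)
  x = 10: RHS = 4, y in [2, 17]  -> 2 point(s)
  x = 11: RHS = 9, y in [3, 16]  -> 2 point(s)
  x = 12: RHS = 4, y in [2, 17]  -> 2 point(s)
  x = 14: RHS = 7, y in [8, 11]  -> 2 point(s)
  x = 16: RHS = 4, y in [2, 17]  -> 2 point(s)
  x = 17: RHS = 1, y in [1, 18]  -> 2 point(s)
  x = 18: RHS = 5, y in [9, 10]  -> 2 point(s)
Affine points: 24. Add the point at infinity: total = 25.

#E(F_19) = 25


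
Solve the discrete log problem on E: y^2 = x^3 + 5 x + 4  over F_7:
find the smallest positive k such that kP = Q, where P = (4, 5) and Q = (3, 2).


Enumerate multiples of P until we hit Q = (3, 2):
  1P = (4, 5)
  2P = (0, 5)
  3P = (3, 2)
Match found at i = 3.

k = 3


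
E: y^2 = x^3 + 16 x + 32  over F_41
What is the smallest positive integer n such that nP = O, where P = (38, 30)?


Compute successive multiples of P until we hit O:
  1P = (38, 30)
  2P = (26, 36)
  3P = (8, 37)
  4P = (32, 26)
  5P = (17, 25)
  6P = (4, 23)
  7P = (0, 14)
  8P = (36, 14)
  ... (continuing to 53P)
  53P = O

ord(P) = 53


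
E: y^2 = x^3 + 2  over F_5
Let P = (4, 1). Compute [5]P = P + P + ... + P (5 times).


k = 5 = 101_2 (binary, LSB first: 101)
Double-and-add from P = (4, 1):
  bit 0 = 1: acc = O + (4, 1) = (4, 1)
  bit 1 = 0: acc unchanged = (4, 1)
  bit 2 = 1: acc = (4, 1) + (3, 2) = (4, 4)

5P = (4, 4)


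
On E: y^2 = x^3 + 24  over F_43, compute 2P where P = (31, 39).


Doubling: s = (3 x1^2 + a) / (2 y1)
s = (3*31^2 + 0) / (2*39) mod 43 = 32
x3 = s^2 - 2 x1 mod 43 = 32^2 - 2*31 = 16
y3 = s (x1 - x3) - y1 mod 43 = 32 * (31 - 16) - 39 = 11

2P = (16, 11)


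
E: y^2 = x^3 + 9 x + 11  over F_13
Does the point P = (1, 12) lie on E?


Check whether y^2 = x^3 + 9 x + 11 (mod 13) for (x, y) = (1, 12).
LHS: y^2 = 12^2 mod 13 = 1
RHS: x^3 + 9 x + 11 = 1^3 + 9*1 + 11 mod 13 = 8
LHS != RHS

No, not on the curve


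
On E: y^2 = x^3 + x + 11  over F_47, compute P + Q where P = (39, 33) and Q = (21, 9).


P != Q, so use the chord formula.
s = (y2 - y1) / (x2 - x1) = (23) / (29) mod 47 = 17
x3 = s^2 - x1 - x2 mod 47 = 17^2 - 39 - 21 = 41
y3 = s (x1 - x3) - y1 mod 47 = 17 * (39 - 41) - 33 = 27

P + Q = (41, 27)


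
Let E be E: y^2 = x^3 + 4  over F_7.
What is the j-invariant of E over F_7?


Delta = -16(4 a^3 + 27 b^2) mod 7 = 4
-1728 * (4 a)^3 = -1728 * (4*0)^3 mod 7 = 0
j = 0 * 4^(-1) mod 7 = 0

j = 0 (mod 7)


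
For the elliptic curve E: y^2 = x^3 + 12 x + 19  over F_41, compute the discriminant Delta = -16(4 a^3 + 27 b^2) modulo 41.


4 a^3 + 27 b^2 = 4*12^3 + 27*19^2 = 6912 + 9747 = 16659
Delta = -16 * (16659) = -266544
Delta mod 41 = 38

Delta = 38 (mod 41)


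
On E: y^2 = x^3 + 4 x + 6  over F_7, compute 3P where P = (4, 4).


k = 3 = 11_2 (binary, LSB first: 11)
Double-and-add from P = (4, 4):
  bit 0 = 1: acc = O + (4, 4) = (4, 4)
  bit 1 = 1: acc = (4, 4) + (1, 5) = (6, 6)

3P = (6, 6)


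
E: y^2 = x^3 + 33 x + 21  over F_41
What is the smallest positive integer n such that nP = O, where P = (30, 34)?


Compute successive multiples of P until we hit O:
  1P = (30, 34)
  2P = (23, 14)
  3P = (38, 31)
  4P = (34, 29)
  5P = (17, 1)
  6P = (15, 23)
  7P = (0, 29)
  8P = (19, 2)
  ... (continuing to 36P)
  36P = O

ord(P) = 36


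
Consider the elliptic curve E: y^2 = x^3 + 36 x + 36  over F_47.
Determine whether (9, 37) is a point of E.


Check whether y^2 = x^3 + 36 x + 36 (mod 47) for (x, y) = (9, 37).
LHS: y^2 = 37^2 mod 47 = 6
RHS: x^3 + 36 x + 36 = 9^3 + 36*9 + 36 mod 47 = 8
LHS != RHS

No, not on the curve


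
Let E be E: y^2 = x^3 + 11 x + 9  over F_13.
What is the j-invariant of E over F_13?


Delta = -16(4 a^3 + 27 b^2) mod 13 = 9
-1728 * (4 a)^3 = -1728 * (4*11)^3 mod 13 = 8
j = 8 * 9^(-1) mod 13 = 11

j = 11 (mod 13)


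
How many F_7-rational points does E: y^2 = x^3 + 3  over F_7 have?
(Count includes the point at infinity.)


For each x in F_7, count y with y^2 = x^3 + 0 x + 3 mod 7:
  x = 1: RHS = 4, y in [2, 5]  -> 2 point(s)
  x = 2: RHS = 4, y in [2, 5]  -> 2 point(s)
  x = 3: RHS = 2, y in [3, 4]  -> 2 point(s)
  x = 4: RHS = 4, y in [2, 5]  -> 2 point(s)
  x = 5: RHS = 2, y in [3, 4]  -> 2 point(s)
  x = 6: RHS = 2, y in [3, 4]  -> 2 point(s)
Affine points: 12. Add the point at infinity: total = 13.

#E(F_7) = 13


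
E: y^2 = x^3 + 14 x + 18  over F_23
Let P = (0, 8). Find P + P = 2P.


Doubling: s = (3 x1^2 + a) / (2 y1)
s = (3*0^2 + 14) / (2*8) mod 23 = 21
x3 = s^2 - 2 x1 mod 23 = 21^2 - 2*0 = 4
y3 = s (x1 - x3) - y1 mod 23 = 21 * (0 - 4) - 8 = 0

2P = (4, 0)


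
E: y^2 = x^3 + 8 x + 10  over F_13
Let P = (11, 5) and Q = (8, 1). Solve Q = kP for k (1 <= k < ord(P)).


Enumerate multiples of P until we hit Q = (8, 1):
  1P = (11, 5)
  2P = (8, 1)
Match found at i = 2.

k = 2


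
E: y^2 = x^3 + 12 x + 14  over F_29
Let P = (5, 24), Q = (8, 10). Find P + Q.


P != Q, so use the chord formula.
s = (y2 - y1) / (x2 - x1) = (15) / (3) mod 29 = 5
x3 = s^2 - x1 - x2 mod 29 = 5^2 - 5 - 8 = 12
y3 = s (x1 - x3) - y1 mod 29 = 5 * (5 - 12) - 24 = 28

P + Q = (12, 28)


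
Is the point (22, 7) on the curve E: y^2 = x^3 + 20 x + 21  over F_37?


Check whether y^2 = x^3 + 20 x + 21 (mod 37) for (x, y) = (22, 7).
LHS: y^2 = 7^2 mod 37 = 12
RHS: x^3 + 20 x + 21 = 22^3 + 20*22 + 21 mod 37 = 9
LHS != RHS

No, not on the curve


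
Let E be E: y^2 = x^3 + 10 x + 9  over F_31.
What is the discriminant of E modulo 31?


4 a^3 + 27 b^2 = 4*10^3 + 27*9^2 = 4000 + 2187 = 6187
Delta = -16 * (6187) = -98992
Delta mod 31 = 22

Delta = 22 (mod 31)


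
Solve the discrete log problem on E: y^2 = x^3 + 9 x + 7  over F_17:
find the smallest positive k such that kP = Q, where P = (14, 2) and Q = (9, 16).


Enumerate multiples of P until we hit Q = (9, 16):
  1P = (14, 2)
  2P = (2, 4)
  3P = (10, 3)
  4P = (9, 1)
  5P = (9, 16)
Match found at i = 5.

k = 5


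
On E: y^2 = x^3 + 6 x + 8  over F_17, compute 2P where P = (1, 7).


Doubling: s = (3 x1^2 + a) / (2 y1)
s = (3*1^2 + 6) / (2*7) mod 17 = 14
x3 = s^2 - 2 x1 mod 17 = 14^2 - 2*1 = 7
y3 = s (x1 - x3) - y1 mod 17 = 14 * (1 - 7) - 7 = 11

2P = (7, 11)


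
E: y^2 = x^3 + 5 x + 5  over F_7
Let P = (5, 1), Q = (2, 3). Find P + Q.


P != Q, so use the chord formula.
s = (y2 - y1) / (x2 - x1) = (2) / (4) mod 7 = 4
x3 = s^2 - x1 - x2 mod 7 = 4^2 - 5 - 2 = 2
y3 = s (x1 - x3) - y1 mod 7 = 4 * (5 - 2) - 1 = 4

P + Q = (2, 4)


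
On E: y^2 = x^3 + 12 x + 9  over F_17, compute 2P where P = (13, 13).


k = 2 = 10_2 (binary, LSB first: 01)
Double-and-add from P = (13, 13):
  bit 0 = 0: acc unchanged = O
  bit 1 = 1: acc = O + (9, 8) = (9, 8)

2P = (9, 8)


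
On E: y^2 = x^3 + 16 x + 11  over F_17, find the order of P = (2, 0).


Compute successive multiples of P until we hit O:
  1P = (2, 0)
  2P = O

ord(P) = 2


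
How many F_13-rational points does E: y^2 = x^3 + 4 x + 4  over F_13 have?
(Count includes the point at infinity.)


For each x in F_13, count y with y^2 = x^3 + 4 x + 4 mod 13:
  x = 0: RHS = 4, y in [2, 11]  -> 2 point(s)
  x = 1: RHS = 9, y in [3, 10]  -> 2 point(s)
  x = 3: RHS = 4, y in [2, 11]  -> 2 point(s)
  x = 6: RHS = 10, y in [6, 7]  -> 2 point(s)
  x = 10: RHS = 4, y in [2, 11]  -> 2 point(s)
  x = 11: RHS = 1, y in [1, 12]  -> 2 point(s)
  x = 12: RHS = 12, y in [5, 8]  -> 2 point(s)
Affine points: 14. Add the point at infinity: total = 15.

#E(F_13) = 15


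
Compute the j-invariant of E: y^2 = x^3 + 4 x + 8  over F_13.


Delta = -16(4 a^3 + 27 b^2) mod 13 = 2
-1728 * (4 a)^3 = -1728 * (4*4)^3 mod 13 = 1
j = 1 * 2^(-1) mod 13 = 7

j = 7 (mod 13)


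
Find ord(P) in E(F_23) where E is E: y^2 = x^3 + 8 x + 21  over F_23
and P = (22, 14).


Compute successive multiples of P until we hit O:
  1P = (22, 14)
  2P = (5, 5)
  3P = (4, 5)
  4P = (3, 7)
  5P = (14, 18)
  6P = (16, 6)
  7P = (20, 4)
  8P = (6, 20)
  ... (continuing to 19P)
  19P = O

ord(P) = 19


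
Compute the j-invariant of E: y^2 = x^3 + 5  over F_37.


Delta = -16(4 a^3 + 27 b^2) mod 37 = 4
-1728 * (4 a)^3 = -1728 * (4*0)^3 mod 37 = 0
j = 0 * 4^(-1) mod 37 = 0

j = 0 (mod 37)


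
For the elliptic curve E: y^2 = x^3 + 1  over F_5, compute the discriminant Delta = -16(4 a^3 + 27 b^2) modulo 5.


4 a^3 + 27 b^2 = 4*0^3 + 27*1^2 = 0 + 27 = 27
Delta = -16 * (27) = -432
Delta mod 5 = 3

Delta = 3 (mod 5)


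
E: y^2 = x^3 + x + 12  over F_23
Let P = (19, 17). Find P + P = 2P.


Doubling: s = (3 x1^2 + a) / (2 y1)
s = (3*19^2 + 1) / (2*17) mod 23 = 17
x3 = s^2 - 2 x1 mod 23 = 17^2 - 2*19 = 21
y3 = s (x1 - x3) - y1 mod 23 = 17 * (19 - 21) - 17 = 18

2P = (21, 18)


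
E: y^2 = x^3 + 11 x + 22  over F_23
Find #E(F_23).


For each x in F_23, count y with y^2 = x^3 + 11 x + 22 mod 23:
  x = 2: RHS = 6, y in [11, 12]  -> 2 point(s)
  x = 3: RHS = 13, y in [6, 17]  -> 2 point(s)
  x = 5: RHS = 18, y in [8, 15]  -> 2 point(s)
  x = 8: RHS = 1, y in [1, 22]  -> 2 point(s)
  x = 11: RHS = 2, y in [5, 18]  -> 2 point(s)
  x = 13: RHS = 16, y in [4, 19]  -> 2 point(s)
  x = 16: RHS = 16, y in [4, 19]  -> 2 point(s)
  x = 17: RHS = 16, y in [4, 19]  -> 2 point(s)
  x = 18: RHS = 3, y in [7, 16]  -> 2 point(s)
  x = 19: RHS = 6, y in [11, 12]  -> 2 point(s)
  x = 20: RHS = 8, y in [10, 13]  -> 2 point(s)
Affine points: 22. Add the point at infinity: total = 23.

#E(F_23) = 23


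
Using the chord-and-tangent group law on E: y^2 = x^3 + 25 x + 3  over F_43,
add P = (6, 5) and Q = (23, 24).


P != Q, so use the chord formula.
s = (y2 - y1) / (x2 - x1) = (19) / (17) mod 43 = 34
x3 = s^2 - x1 - x2 mod 43 = 34^2 - 6 - 23 = 9
y3 = s (x1 - x3) - y1 mod 43 = 34 * (6 - 9) - 5 = 22

P + Q = (9, 22)


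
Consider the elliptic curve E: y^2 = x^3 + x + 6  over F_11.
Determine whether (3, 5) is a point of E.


Check whether y^2 = x^3 + 1 x + 6 (mod 11) for (x, y) = (3, 5).
LHS: y^2 = 5^2 mod 11 = 3
RHS: x^3 + 1 x + 6 = 3^3 + 1*3 + 6 mod 11 = 3
LHS = RHS

Yes, on the curve


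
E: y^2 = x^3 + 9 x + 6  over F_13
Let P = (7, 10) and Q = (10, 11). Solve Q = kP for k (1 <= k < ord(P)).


Enumerate multiples of P until we hit Q = (10, 11):
  1P = (7, 10)
  2P = (12, 3)
  3P = (10, 2)
  4P = (6, 9)
  5P = (1, 9)
  6P = (9, 7)
  7P = (9, 6)
  8P = (1, 4)
  9P = (6, 4)
  10P = (10, 11)
Match found at i = 10.

k = 10


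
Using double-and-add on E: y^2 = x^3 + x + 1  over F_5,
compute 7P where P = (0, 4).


k = 7 = 111_2 (binary, LSB first: 111)
Double-and-add from P = (0, 4):
  bit 0 = 1: acc = O + (0, 4) = (0, 4)
  bit 1 = 1: acc = (0, 4) + (4, 3) = (2, 4)
  bit 2 = 1: acc = (2, 4) + (3, 1) = (4, 2)

7P = (4, 2)


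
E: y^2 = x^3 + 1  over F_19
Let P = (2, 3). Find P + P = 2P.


Doubling: s = (3 x1^2 + a) / (2 y1)
s = (3*2^2 + 0) / (2*3) mod 19 = 2
x3 = s^2 - 2 x1 mod 19 = 2^2 - 2*2 = 0
y3 = s (x1 - x3) - y1 mod 19 = 2 * (2 - 0) - 3 = 1

2P = (0, 1)


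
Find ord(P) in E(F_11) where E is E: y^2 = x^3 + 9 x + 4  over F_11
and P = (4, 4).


Compute successive multiples of P until we hit O:
  1P = (4, 4)
  2P = (1, 5)
  3P = (0, 2)
  4P = (10, 4)
  5P = (8, 7)
  6P = (3, 5)
  7P = (5, 8)
  8P = (7, 6)
  ... (continuing to 18P)
  18P = O

ord(P) = 18


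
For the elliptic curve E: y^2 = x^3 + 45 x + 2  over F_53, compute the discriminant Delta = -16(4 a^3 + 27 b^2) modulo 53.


4 a^3 + 27 b^2 = 4*45^3 + 27*2^2 = 364500 + 108 = 364608
Delta = -16 * (364608) = -5833728
Delta mod 53 = 35

Delta = 35 (mod 53)


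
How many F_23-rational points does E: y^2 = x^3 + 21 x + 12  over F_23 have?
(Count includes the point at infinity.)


For each x in F_23, count y with y^2 = x^3 + 21 x + 12 mod 23:
  x = 0: RHS = 12, y in [9, 14]  -> 2 point(s)
  x = 2: RHS = 16, y in [4, 19]  -> 2 point(s)
  x = 5: RHS = 12, y in [9, 14]  -> 2 point(s)
  x = 6: RHS = 9, y in [3, 20]  -> 2 point(s)
  x = 8: RHS = 2, y in [5, 18]  -> 2 point(s)
  x = 10: RHS = 3, y in [7, 16]  -> 2 point(s)
  x = 18: RHS = 12, y in [9, 14]  -> 2 point(s)
  x = 19: RHS = 2, y in [5, 18]  -> 2 point(s)
  x = 21: RHS = 8, y in [10, 13]  -> 2 point(s)
  x = 22: RHS = 13, y in [6, 17]  -> 2 point(s)
Affine points: 20. Add the point at infinity: total = 21.

#E(F_23) = 21


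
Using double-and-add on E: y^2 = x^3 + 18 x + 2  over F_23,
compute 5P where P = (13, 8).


k = 5 = 101_2 (binary, LSB first: 101)
Double-and-add from P = (13, 8):
  bit 0 = 1: acc = O + (13, 8) = (13, 8)
  bit 1 = 0: acc unchanged = (13, 8)
  bit 2 = 1: acc = (13, 8) + (6, 21) = (22, 12)

5P = (22, 12)


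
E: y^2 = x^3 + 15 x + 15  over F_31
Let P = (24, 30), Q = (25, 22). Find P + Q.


P != Q, so use the chord formula.
s = (y2 - y1) / (x2 - x1) = (23) / (1) mod 31 = 23
x3 = s^2 - x1 - x2 mod 31 = 23^2 - 24 - 25 = 15
y3 = s (x1 - x3) - y1 mod 31 = 23 * (24 - 15) - 30 = 22

P + Q = (15, 22)


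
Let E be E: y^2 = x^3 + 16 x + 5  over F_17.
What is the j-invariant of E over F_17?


Delta = -16(4 a^3 + 27 b^2) mod 17 = 8
-1728 * (4 a)^3 = -1728 * (4*16)^3 mod 17 = 7
j = 7 * 8^(-1) mod 17 = 3

j = 3 (mod 17)


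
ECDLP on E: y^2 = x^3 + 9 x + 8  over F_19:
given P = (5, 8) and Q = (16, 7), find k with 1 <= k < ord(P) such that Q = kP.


Enumerate multiples of P until we hit Q = (16, 7):
  1P = (5, 8)
  2P = (14, 16)
  3P = (9, 18)
  4P = (16, 12)
  5P = (3, 10)
  6P = (12, 18)
  7P = (18, 6)
  8P = (13, 2)
  9P = (17, 1)
  10P = (17, 18)
  11P = (13, 17)
  12P = (18, 13)
  13P = (12, 1)
  14P = (3, 9)
  15P = (16, 7)
Match found at i = 15.

k = 15


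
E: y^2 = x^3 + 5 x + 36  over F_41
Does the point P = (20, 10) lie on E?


Check whether y^2 = x^3 + 5 x + 36 (mod 41) for (x, y) = (20, 10).
LHS: y^2 = 10^2 mod 41 = 18
RHS: x^3 + 5 x + 36 = 20^3 + 5*20 + 36 mod 41 = 18
LHS = RHS

Yes, on the curve


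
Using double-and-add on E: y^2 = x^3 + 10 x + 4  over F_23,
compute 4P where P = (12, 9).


k = 4 = 100_2 (binary, LSB first: 001)
Double-and-add from P = (12, 9):
  bit 0 = 0: acc unchanged = O
  bit 1 = 0: acc unchanged = O
  bit 2 = 1: acc = O + (12, 14) = (12, 14)

4P = (12, 14)


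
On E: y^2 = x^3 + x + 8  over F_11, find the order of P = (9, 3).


Compute successive multiples of P until we hit O:
  1P = (9, 3)
  2P = (9, 8)
  3P = O

ord(P) = 3


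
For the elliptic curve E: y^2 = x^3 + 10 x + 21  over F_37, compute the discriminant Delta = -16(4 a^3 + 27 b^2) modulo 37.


4 a^3 + 27 b^2 = 4*10^3 + 27*21^2 = 4000 + 11907 = 15907
Delta = -16 * (15907) = -254512
Delta mod 37 = 11

Delta = 11 (mod 37)


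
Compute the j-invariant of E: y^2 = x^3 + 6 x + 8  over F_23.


Delta = -16(4 a^3 + 27 b^2) mod 23 = 20
-1728 * (4 a)^3 = -1728 * (4*6)^3 mod 23 = 20
j = 20 * 20^(-1) mod 23 = 1

j = 1 (mod 23)


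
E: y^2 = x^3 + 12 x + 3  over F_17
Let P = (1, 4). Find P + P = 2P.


Doubling: s = (3 x1^2 + a) / (2 y1)
s = (3*1^2 + 12) / (2*4) mod 17 = 4
x3 = s^2 - 2 x1 mod 17 = 4^2 - 2*1 = 14
y3 = s (x1 - x3) - y1 mod 17 = 4 * (1 - 14) - 4 = 12

2P = (14, 12)


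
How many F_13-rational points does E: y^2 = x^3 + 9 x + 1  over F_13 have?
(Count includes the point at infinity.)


For each x in F_13, count y with y^2 = x^3 + 9 x + 1 mod 13:
  x = 0: RHS = 1, y in [1, 12]  -> 2 point(s)
  x = 2: RHS = 1, y in [1, 12]  -> 2 point(s)
  x = 3: RHS = 3, y in [4, 9]  -> 2 point(s)
  x = 4: RHS = 10, y in [6, 7]  -> 2 point(s)
  x = 7: RHS = 4, y in [2, 11]  -> 2 point(s)
  x = 8: RHS = 0, y in [0]  -> 1 point(s)
  x = 10: RHS = 12, y in [5, 8]  -> 2 point(s)
  x = 11: RHS = 1, y in [1, 12]  -> 2 point(s)
  x = 12: RHS = 4, y in [2, 11]  -> 2 point(s)
Affine points: 17. Add the point at infinity: total = 18.

#E(F_13) = 18


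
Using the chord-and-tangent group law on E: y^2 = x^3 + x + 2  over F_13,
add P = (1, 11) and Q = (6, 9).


P != Q, so use the chord formula.
s = (y2 - y1) / (x2 - x1) = (11) / (5) mod 13 = 10
x3 = s^2 - x1 - x2 mod 13 = 10^2 - 1 - 6 = 2
y3 = s (x1 - x3) - y1 mod 13 = 10 * (1 - 2) - 11 = 5

P + Q = (2, 5)


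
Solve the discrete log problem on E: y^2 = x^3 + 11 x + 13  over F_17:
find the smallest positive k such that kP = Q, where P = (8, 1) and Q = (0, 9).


Enumerate multiples of P until we hit Q = (0, 9):
  1P = (8, 1)
  2P = (14, 2)
  3P = (4, 11)
  4P = (7, 5)
  5P = (1, 5)
  6P = (0, 9)
Match found at i = 6.

k = 6


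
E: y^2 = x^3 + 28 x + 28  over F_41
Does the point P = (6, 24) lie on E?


Check whether y^2 = x^3 + 28 x + 28 (mod 41) for (x, y) = (6, 24).
LHS: y^2 = 24^2 mod 41 = 2
RHS: x^3 + 28 x + 28 = 6^3 + 28*6 + 28 mod 41 = 2
LHS = RHS

Yes, on the curve


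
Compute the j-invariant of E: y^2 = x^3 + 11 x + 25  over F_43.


Delta = -16(4 a^3 + 27 b^2) mod 43 = 39
-1728 * (4 a)^3 = -1728 * (4*11)^3 mod 43 = 35
j = 35 * 39^(-1) mod 43 = 2

j = 2 (mod 43)


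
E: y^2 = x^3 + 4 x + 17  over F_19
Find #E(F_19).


For each x in F_19, count y with y^2 = x^3 + 4 x + 17 mod 19:
  x = 0: RHS = 17, y in [6, 13]  -> 2 point(s)
  x = 11: RHS = 5, y in [9, 10]  -> 2 point(s)
  x = 12: RHS = 7, y in [8, 11]  -> 2 point(s)
  x = 13: RHS = 5, y in [9, 10]  -> 2 point(s)
  x = 14: RHS = 5, y in [9, 10]  -> 2 point(s)
  x = 16: RHS = 16, y in [4, 15]  -> 2 point(s)
  x = 17: RHS = 1, y in [1, 18]  -> 2 point(s)
Affine points: 14. Add the point at infinity: total = 15.

#E(F_19) = 15


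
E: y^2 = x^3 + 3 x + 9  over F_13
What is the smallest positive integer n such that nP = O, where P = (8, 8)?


Compute successive multiples of P until we hit O:
  1P = (8, 8)
  2P = (10, 5)
  3P = (7, 10)
  4P = (2, 6)
  5P = (6, 10)
  6P = (0, 10)
  7P = (1, 0)
  8P = (0, 3)
  ... (continuing to 14P)
  14P = O

ord(P) = 14


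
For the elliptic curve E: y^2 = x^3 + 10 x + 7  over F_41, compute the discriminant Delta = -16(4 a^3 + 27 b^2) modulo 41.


4 a^3 + 27 b^2 = 4*10^3 + 27*7^2 = 4000 + 1323 = 5323
Delta = -16 * (5323) = -85168
Delta mod 41 = 30

Delta = 30 (mod 41)


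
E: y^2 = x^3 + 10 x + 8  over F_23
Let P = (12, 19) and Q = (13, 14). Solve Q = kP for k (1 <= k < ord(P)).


Enumerate multiples of P until we hit Q = (13, 14):
  1P = (12, 19)
  2P = (17, 10)
  3P = (0, 10)
  4P = (13, 9)
  5P = (6, 13)
  6P = (6, 10)
  7P = (13, 14)
Match found at i = 7.

k = 7


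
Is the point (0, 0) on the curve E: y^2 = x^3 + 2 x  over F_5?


Check whether y^2 = x^3 + 2 x + 0 (mod 5) for (x, y) = (0, 0).
LHS: y^2 = 0^2 mod 5 = 0
RHS: x^3 + 2 x + 0 = 0^3 + 2*0 + 0 mod 5 = 0
LHS = RHS

Yes, on the curve


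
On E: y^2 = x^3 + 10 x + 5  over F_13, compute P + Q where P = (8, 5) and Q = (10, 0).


P != Q, so use the chord formula.
s = (y2 - y1) / (x2 - x1) = (8) / (2) mod 13 = 4
x3 = s^2 - x1 - x2 mod 13 = 4^2 - 8 - 10 = 11
y3 = s (x1 - x3) - y1 mod 13 = 4 * (8 - 11) - 5 = 9

P + Q = (11, 9)


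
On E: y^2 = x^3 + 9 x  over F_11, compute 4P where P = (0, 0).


k = 4 = 100_2 (binary, LSB first: 001)
Double-and-add from P = (0, 0):
  bit 0 = 0: acc unchanged = O
  bit 1 = 0: acc unchanged = O
  bit 2 = 1: acc = O + O = O

4P = O


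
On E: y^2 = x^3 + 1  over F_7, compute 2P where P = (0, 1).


Doubling: s = (3 x1^2 + a) / (2 y1)
s = (3*0^2 + 0) / (2*1) mod 7 = 0
x3 = s^2 - 2 x1 mod 7 = 0^2 - 2*0 = 0
y3 = s (x1 - x3) - y1 mod 7 = 0 * (0 - 0) - 1 = 6

2P = (0, 6)


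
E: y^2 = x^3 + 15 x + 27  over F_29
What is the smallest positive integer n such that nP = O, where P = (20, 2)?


Compute successive multiples of P until we hit O:
  1P = (20, 2)
  2P = (24, 1)
  3P = (5, 16)
  4P = (5, 13)
  5P = (24, 28)
  6P = (20, 27)
  7P = O

ord(P) = 7


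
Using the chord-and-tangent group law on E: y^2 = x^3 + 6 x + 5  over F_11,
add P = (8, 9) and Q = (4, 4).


P != Q, so use the chord formula.
s = (y2 - y1) / (x2 - x1) = (6) / (7) mod 11 = 4
x3 = s^2 - x1 - x2 mod 11 = 4^2 - 8 - 4 = 4
y3 = s (x1 - x3) - y1 mod 11 = 4 * (8 - 4) - 9 = 7

P + Q = (4, 7)


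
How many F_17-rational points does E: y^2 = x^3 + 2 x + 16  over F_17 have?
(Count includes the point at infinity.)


For each x in F_17, count y with y^2 = x^3 + 2 x + 16 mod 17:
  x = 0: RHS = 16, y in [4, 13]  -> 2 point(s)
  x = 1: RHS = 2, y in [6, 11]  -> 2 point(s)
  x = 3: RHS = 15, y in [7, 10]  -> 2 point(s)
  x = 5: RHS = 15, y in [7, 10]  -> 2 point(s)
  x = 7: RHS = 16, y in [4, 13]  -> 2 point(s)
  x = 8: RHS = 0, y in [0]  -> 1 point(s)
  x = 9: RHS = 15, y in [7, 10]  -> 2 point(s)
  x = 10: RHS = 16, y in [4, 13]  -> 2 point(s)
  x = 11: RHS = 9, y in [3, 14]  -> 2 point(s)
  x = 12: RHS = 0, y in [0]  -> 1 point(s)
  x = 14: RHS = 0, y in [0]  -> 1 point(s)
  x = 15: RHS = 4, y in [2, 15]  -> 2 point(s)
  x = 16: RHS = 13, y in [8, 9]  -> 2 point(s)
Affine points: 23. Add the point at infinity: total = 24.

#E(F_17) = 24


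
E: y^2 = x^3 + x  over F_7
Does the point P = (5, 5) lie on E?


Check whether y^2 = x^3 + 1 x + 0 (mod 7) for (x, y) = (5, 5).
LHS: y^2 = 5^2 mod 7 = 4
RHS: x^3 + 1 x + 0 = 5^3 + 1*5 + 0 mod 7 = 4
LHS = RHS

Yes, on the curve


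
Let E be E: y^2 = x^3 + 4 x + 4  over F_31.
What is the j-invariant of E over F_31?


Delta = -16(4 a^3 + 27 b^2) mod 31 = 28
-1728 * (4 a)^3 = -1728 * (4*4)^3 mod 31 = 1
j = 1 * 28^(-1) mod 31 = 10

j = 10 (mod 31)


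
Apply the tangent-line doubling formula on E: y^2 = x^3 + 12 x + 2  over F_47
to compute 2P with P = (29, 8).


Doubling: s = (3 x1^2 + a) / (2 y1)
s = (3*29^2 + 12) / (2*8) mod 47 = 38
x3 = s^2 - 2 x1 mod 47 = 38^2 - 2*29 = 23
y3 = s (x1 - x3) - y1 mod 47 = 38 * (29 - 23) - 8 = 32

2P = (23, 32)


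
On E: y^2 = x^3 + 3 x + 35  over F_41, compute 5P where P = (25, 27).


k = 5 = 101_2 (binary, LSB first: 101)
Double-and-add from P = (25, 27):
  bit 0 = 1: acc = O + (25, 27) = (25, 27)
  bit 1 = 0: acc unchanged = (25, 27)
  bit 2 = 1: acc = (25, 27) + (37, 0) = (2, 34)

5P = (2, 34)


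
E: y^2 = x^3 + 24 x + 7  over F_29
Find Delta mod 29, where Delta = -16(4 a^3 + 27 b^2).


4 a^3 + 27 b^2 = 4*24^3 + 27*7^2 = 55296 + 1323 = 56619
Delta = -16 * (56619) = -905904
Delta mod 29 = 27

Delta = 27 (mod 29)


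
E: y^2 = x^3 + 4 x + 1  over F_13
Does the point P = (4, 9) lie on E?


Check whether y^2 = x^3 + 4 x + 1 (mod 13) for (x, y) = (4, 9).
LHS: y^2 = 9^2 mod 13 = 3
RHS: x^3 + 4 x + 1 = 4^3 + 4*4 + 1 mod 13 = 3
LHS = RHS

Yes, on the curve


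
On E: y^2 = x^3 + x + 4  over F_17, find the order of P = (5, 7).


Compute successive multiples of P until we hit O:
  1P = (5, 7)
  2P = (16, 11)
  3P = (4, 15)
  4P = (4, 2)
  5P = (16, 6)
  6P = (5, 10)
  7P = O

ord(P) = 7


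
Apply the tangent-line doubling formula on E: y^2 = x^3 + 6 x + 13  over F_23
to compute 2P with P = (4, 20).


Doubling: s = (3 x1^2 + a) / (2 y1)
s = (3*4^2 + 6) / (2*20) mod 23 = 14
x3 = s^2 - 2 x1 mod 23 = 14^2 - 2*4 = 4
y3 = s (x1 - x3) - y1 mod 23 = 14 * (4 - 4) - 20 = 3

2P = (4, 3)


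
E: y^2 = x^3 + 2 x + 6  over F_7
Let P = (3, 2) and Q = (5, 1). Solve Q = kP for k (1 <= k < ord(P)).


Enumerate multiples of P until we hit Q = (5, 1):
  1P = (3, 2)
  2P = (5, 1)
Match found at i = 2.

k = 2


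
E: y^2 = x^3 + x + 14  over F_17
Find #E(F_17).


For each x in F_17, count y with y^2 = x^3 + 1 x + 14 mod 17:
  x = 1: RHS = 16, y in [4, 13]  -> 2 point(s)
  x = 5: RHS = 8, y in [5, 12]  -> 2 point(s)
  x = 6: RHS = 15, y in [7, 10]  -> 2 point(s)
  x = 9: RHS = 4, y in [2, 15]  -> 2 point(s)
  x = 10: RHS = 4, y in [2, 15]  -> 2 point(s)
  x = 11: RHS = 13, y in [8, 9]  -> 2 point(s)
  x = 14: RHS = 1, y in [1, 16]  -> 2 point(s)
  x = 15: RHS = 4, y in [2, 15]  -> 2 point(s)
Affine points: 16. Add the point at infinity: total = 17.

#E(F_17) = 17


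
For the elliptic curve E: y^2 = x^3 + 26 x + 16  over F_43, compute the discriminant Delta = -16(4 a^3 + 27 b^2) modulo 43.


4 a^3 + 27 b^2 = 4*26^3 + 27*16^2 = 70304 + 6912 = 77216
Delta = -16 * (77216) = -1235456
Delta mod 43 = 20

Delta = 20 (mod 43)


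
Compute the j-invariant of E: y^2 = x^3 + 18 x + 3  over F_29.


Delta = -16(4 a^3 + 27 b^2) mod 29 = 9
-1728 * (4 a)^3 = -1728 * (4*18)^3 mod 29 = 13
j = 13 * 9^(-1) mod 29 = 24

j = 24 (mod 29)


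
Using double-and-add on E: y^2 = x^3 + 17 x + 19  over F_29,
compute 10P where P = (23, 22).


k = 10 = 1010_2 (binary, LSB first: 0101)
Double-and-add from P = (23, 22):
  bit 0 = 0: acc unchanged = O
  bit 1 = 1: acc = O + (17, 28) = (17, 28)
  bit 2 = 0: acc unchanged = (17, 28)
  bit 3 = 1: acc = (17, 28) + (4, 8) = (15, 13)

10P = (15, 13)


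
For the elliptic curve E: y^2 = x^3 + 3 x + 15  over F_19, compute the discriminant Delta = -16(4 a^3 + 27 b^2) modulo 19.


4 a^3 + 27 b^2 = 4*3^3 + 27*15^2 = 108 + 6075 = 6183
Delta = -16 * (6183) = -98928
Delta mod 19 = 5

Delta = 5 (mod 19)


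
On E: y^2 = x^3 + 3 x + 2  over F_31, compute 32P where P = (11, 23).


k = 32 = 100000_2 (binary, LSB first: 000001)
Double-and-add from P = (11, 23):
  bit 0 = 0: acc unchanged = O
  bit 1 = 0: acc unchanged = O
  bit 2 = 0: acc unchanged = O
  bit 3 = 0: acc unchanged = O
  bit 4 = 0: acc unchanged = O
  bit 5 = 1: acc = O + (5, 7) = (5, 7)

32P = (5, 7)


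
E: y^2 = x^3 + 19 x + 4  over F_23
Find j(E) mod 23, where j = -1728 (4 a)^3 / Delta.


Delta = -16(4 a^3 + 27 b^2) mod 23 = 13
-1728 * (4 a)^3 = -1728 * (4*19)^3 mod 23 = 6
j = 6 * 13^(-1) mod 23 = 4

j = 4 (mod 23)


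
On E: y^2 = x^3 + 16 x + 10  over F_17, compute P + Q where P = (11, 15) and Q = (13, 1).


P != Q, so use the chord formula.
s = (y2 - y1) / (x2 - x1) = (3) / (2) mod 17 = 10
x3 = s^2 - x1 - x2 mod 17 = 10^2 - 11 - 13 = 8
y3 = s (x1 - x3) - y1 mod 17 = 10 * (11 - 8) - 15 = 15

P + Q = (8, 15)


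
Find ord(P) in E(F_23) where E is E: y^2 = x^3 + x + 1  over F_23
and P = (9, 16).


Compute successive multiples of P until we hit O:
  1P = (9, 16)
  2P = (6, 4)
  3P = (1, 16)
  4P = (13, 7)
  5P = (19, 18)
  6P = (7, 12)
  7P = (11, 3)
  8P = (5, 4)
  ... (continuing to 28P)
  28P = O

ord(P) = 28


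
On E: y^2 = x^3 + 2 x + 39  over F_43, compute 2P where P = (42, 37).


Doubling: s = (3 x1^2 + a) / (2 y1)
s = (3*42^2 + 2) / (2*37) mod 43 = 39
x3 = s^2 - 2 x1 mod 43 = 39^2 - 2*42 = 18
y3 = s (x1 - x3) - y1 mod 43 = 39 * (42 - 18) - 37 = 39

2P = (18, 39)


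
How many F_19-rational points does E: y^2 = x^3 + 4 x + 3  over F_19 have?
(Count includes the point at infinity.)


For each x in F_19, count y with y^2 = x^3 + 4 x + 3 mod 19:
  x = 2: RHS = 0, y in [0]  -> 1 point(s)
  x = 3: RHS = 4, y in [2, 17]  -> 2 point(s)
  x = 4: RHS = 7, y in [8, 11]  -> 2 point(s)
  x = 10: RHS = 17, y in [6, 13]  -> 2 point(s)
  x = 17: RHS = 6, y in [5, 14]  -> 2 point(s)
  x = 18: RHS = 17, y in [6, 13]  -> 2 point(s)
Affine points: 11. Add the point at infinity: total = 12.

#E(F_19) = 12


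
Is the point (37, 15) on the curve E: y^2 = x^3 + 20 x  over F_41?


Check whether y^2 = x^3 + 20 x + 0 (mod 41) for (x, y) = (37, 15).
LHS: y^2 = 15^2 mod 41 = 20
RHS: x^3 + 20 x + 0 = 37^3 + 20*37 + 0 mod 41 = 20
LHS = RHS

Yes, on the curve


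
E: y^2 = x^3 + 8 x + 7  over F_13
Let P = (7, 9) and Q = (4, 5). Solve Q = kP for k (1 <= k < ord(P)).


Enumerate multiples of P until we hit Q = (4, 5):
  1P = (7, 9)
  2P = (11, 10)
  3P = (4, 8)
  4P = (5, 9)
  5P = (1, 4)
  6P = (1, 9)
  7P = (5, 4)
  8P = (4, 5)
Match found at i = 8.

k = 8


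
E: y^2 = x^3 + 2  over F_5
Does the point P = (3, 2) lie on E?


Check whether y^2 = x^3 + 0 x + 2 (mod 5) for (x, y) = (3, 2).
LHS: y^2 = 2^2 mod 5 = 4
RHS: x^3 + 0 x + 2 = 3^3 + 0*3 + 2 mod 5 = 4
LHS = RHS

Yes, on the curve


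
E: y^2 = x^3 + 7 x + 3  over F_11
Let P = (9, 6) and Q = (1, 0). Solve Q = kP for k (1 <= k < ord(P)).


Enumerate multiples of P until we hit Q = (1, 0):
  1P = (9, 6)
  2P = (2, 6)
  3P = (0, 5)
  4P = (5, 3)
  5P = (1, 0)
Match found at i = 5.

k = 5


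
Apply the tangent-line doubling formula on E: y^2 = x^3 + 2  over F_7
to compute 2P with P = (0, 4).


Doubling: s = (3 x1^2 + a) / (2 y1)
s = (3*0^2 + 0) / (2*4) mod 7 = 0
x3 = s^2 - 2 x1 mod 7 = 0^2 - 2*0 = 0
y3 = s (x1 - x3) - y1 mod 7 = 0 * (0 - 0) - 4 = 3

2P = (0, 3)


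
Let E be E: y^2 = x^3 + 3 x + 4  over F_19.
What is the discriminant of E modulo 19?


4 a^3 + 27 b^2 = 4*3^3 + 27*4^2 = 108 + 432 = 540
Delta = -16 * (540) = -8640
Delta mod 19 = 5

Delta = 5 (mod 19)


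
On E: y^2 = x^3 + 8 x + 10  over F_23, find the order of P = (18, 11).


Compute successive multiples of P until we hit O:
  1P = (18, 11)
  2P = (22, 22)
  3P = (15, 3)
  4P = (15, 20)
  5P = (22, 1)
  6P = (18, 12)
  7P = O

ord(P) = 7


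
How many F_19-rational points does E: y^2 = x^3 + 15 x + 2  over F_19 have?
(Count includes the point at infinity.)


For each x in F_19, count y with y^2 = x^3 + 15 x + 2 mod 19:
  x = 3: RHS = 17, y in [6, 13]  -> 2 point(s)
  x = 6: RHS = 4, y in [2, 17]  -> 2 point(s)
  x = 8: RHS = 7, y in [8, 11]  -> 2 point(s)
  x = 9: RHS = 11, y in [7, 12]  -> 2 point(s)
  x = 11: RHS = 16, y in [4, 15]  -> 2 point(s)
  x = 13: RHS = 0, y in [0]  -> 1 point(s)
  x = 14: RHS = 11, y in [7, 12]  -> 2 point(s)
  x = 15: RHS = 11, y in [7, 12]  -> 2 point(s)
  x = 16: RHS = 6, y in [5, 14]  -> 2 point(s)
  x = 18: RHS = 5, y in [9, 10]  -> 2 point(s)
Affine points: 19. Add the point at infinity: total = 20.

#E(F_19) = 20


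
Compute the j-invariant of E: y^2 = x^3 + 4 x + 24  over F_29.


Delta = -16(4 a^3 + 27 b^2) mod 29 = 10
-1728 * (4 a)^3 = -1728 * (4*4)^3 mod 29 = 26
j = 26 * 10^(-1) mod 29 = 20

j = 20 (mod 29)


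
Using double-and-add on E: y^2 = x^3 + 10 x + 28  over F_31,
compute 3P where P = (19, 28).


k = 3 = 11_2 (binary, LSB first: 11)
Double-and-add from P = (19, 28):
  bit 0 = 1: acc = O + (19, 28) = (19, 28)
  bit 1 = 1: acc = (19, 28) + (12, 4) = (1, 16)

3P = (1, 16)


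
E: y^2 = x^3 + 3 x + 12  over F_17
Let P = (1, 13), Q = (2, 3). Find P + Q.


P != Q, so use the chord formula.
s = (y2 - y1) / (x2 - x1) = (7) / (1) mod 17 = 7
x3 = s^2 - x1 - x2 mod 17 = 7^2 - 1 - 2 = 12
y3 = s (x1 - x3) - y1 mod 17 = 7 * (1 - 12) - 13 = 12

P + Q = (12, 12)


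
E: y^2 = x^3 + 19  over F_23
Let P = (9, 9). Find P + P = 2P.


Doubling: s = (3 x1^2 + a) / (2 y1)
s = (3*9^2 + 0) / (2*9) mod 23 = 2
x3 = s^2 - 2 x1 mod 23 = 2^2 - 2*9 = 9
y3 = s (x1 - x3) - y1 mod 23 = 2 * (9 - 9) - 9 = 14

2P = (9, 14)


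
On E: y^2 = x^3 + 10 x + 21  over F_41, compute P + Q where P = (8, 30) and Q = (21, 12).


P != Q, so use the chord formula.
s = (y2 - y1) / (x2 - x1) = (23) / (13) mod 41 = 27
x3 = s^2 - x1 - x2 mod 41 = 27^2 - 8 - 21 = 3
y3 = s (x1 - x3) - y1 mod 41 = 27 * (8 - 3) - 30 = 23

P + Q = (3, 23)


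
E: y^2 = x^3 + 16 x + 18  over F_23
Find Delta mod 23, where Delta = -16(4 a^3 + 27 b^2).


4 a^3 + 27 b^2 = 4*16^3 + 27*18^2 = 16384 + 8748 = 25132
Delta = -16 * (25132) = -402112
Delta mod 23 = 20

Delta = 20 (mod 23)


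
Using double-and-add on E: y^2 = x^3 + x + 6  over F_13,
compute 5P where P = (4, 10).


k = 5 = 101_2 (binary, LSB first: 101)
Double-and-add from P = (4, 10):
  bit 0 = 1: acc = O + (4, 10) = (4, 10)
  bit 1 = 0: acc unchanged = (4, 10)
  bit 2 = 1: acc = (4, 10) + (9, 9) = (12, 2)

5P = (12, 2)


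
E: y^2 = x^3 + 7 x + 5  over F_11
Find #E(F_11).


For each x in F_11, count y with y^2 = x^3 + 7 x + 5 mod 11:
  x = 0: RHS = 5, y in [4, 7]  -> 2 point(s)
  x = 2: RHS = 5, y in [4, 7]  -> 2 point(s)
  x = 3: RHS = 9, y in [3, 8]  -> 2 point(s)
  x = 4: RHS = 9, y in [3, 8]  -> 2 point(s)
  x = 5: RHS = 0, y in [0]  -> 1 point(s)
  x = 7: RHS = 1, y in [1, 10]  -> 2 point(s)
  x = 8: RHS = 1, y in [1, 10]  -> 2 point(s)
  x = 9: RHS = 5, y in [4, 7]  -> 2 point(s)
Affine points: 15. Add the point at infinity: total = 16.

#E(F_11) = 16


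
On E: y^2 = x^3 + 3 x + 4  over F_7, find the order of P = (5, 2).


Compute successive multiples of P until we hit O:
  1P = (5, 2)
  2P = (1, 6)
  3P = (2, 2)
  4P = (0, 5)
  5P = (6, 0)
  6P = (0, 2)
  7P = (2, 5)
  8P = (1, 1)
  ... (continuing to 10P)
  10P = O

ord(P) = 10


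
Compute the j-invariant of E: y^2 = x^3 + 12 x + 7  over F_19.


Delta = -16(4 a^3 + 27 b^2) mod 19 = 5
-1728 * (4 a)^3 = -1728 * (4*12)^3 mod 19 = 12
j = 12 * 5^(-1) mod 19 = 10

j = 10 (mod 19)


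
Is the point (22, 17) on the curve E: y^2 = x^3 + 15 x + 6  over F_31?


Check whether y^2 = x^3 + 15 x + 6 (mod 31) for (x, y) = (22, 17).
LHS: y^2 = 17^2 mod 31 = 10
RHS: x^3 + 15 x + 6 = 22^3 + 15*22 + 6 mod 31 = 10
LHS = RHS

Yes, on the curve


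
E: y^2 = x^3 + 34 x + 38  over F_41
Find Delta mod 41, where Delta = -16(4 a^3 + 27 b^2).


4 a^3 + 27 b^2 = 4*34^3 + 27*38^2 = 157216 + 38988 = 196204
Delta = -16 * (196204) = -3139264
Delta mod 41 = 24

Delta = 24 (mod 41)


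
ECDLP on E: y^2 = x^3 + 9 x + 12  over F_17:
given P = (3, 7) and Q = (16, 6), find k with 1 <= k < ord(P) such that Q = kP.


Enumerate multiples of P until we hit Q = (16, 6):
  1P = (3, 7)
  2P = (2, 15)
  3P = (8, 16)
  4P = (14, 14)
  5P = (16, 11)
  6P = (16, 6)
Match found at i = 6.

k = 6
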